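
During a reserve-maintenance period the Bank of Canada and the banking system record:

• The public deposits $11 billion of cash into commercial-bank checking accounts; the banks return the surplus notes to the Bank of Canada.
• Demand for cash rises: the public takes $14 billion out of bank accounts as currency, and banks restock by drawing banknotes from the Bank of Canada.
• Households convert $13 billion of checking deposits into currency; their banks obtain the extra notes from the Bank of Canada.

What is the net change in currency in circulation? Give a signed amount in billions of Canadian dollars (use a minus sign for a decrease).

Currency deposit $11 billion: notes return to the central bank → −$11B.
Currency withdrawal $14 billion: notes leave the central bank → +$14B.
Currency withdrawal $13 billion: notes leave the central bank → +$13B.
Net: −11 + 14 + 13 = +$16 billion.

+$16 billion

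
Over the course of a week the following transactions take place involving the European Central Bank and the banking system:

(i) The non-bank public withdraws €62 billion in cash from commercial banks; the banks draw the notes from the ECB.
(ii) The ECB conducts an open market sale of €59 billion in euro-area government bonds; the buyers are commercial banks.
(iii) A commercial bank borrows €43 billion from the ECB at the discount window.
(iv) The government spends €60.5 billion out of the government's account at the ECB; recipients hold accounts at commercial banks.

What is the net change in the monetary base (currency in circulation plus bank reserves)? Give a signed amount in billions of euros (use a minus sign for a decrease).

+€44.5 billion

Currency withdrawal €62 billion: just a shift between currency and reserves — both are base money → 0.
OMO sale (to banks) €59 billion: ECB balance sheet contracts → −€59B.
Discount-window loan €43 billion: ECB balance sheet expands → +€43B.
Government spending €60.5 billion: a non-base liability converts back to reserves → +€60.5B.
Net: 0 − 59 + 43 + 60.5 = +€44.5 billion.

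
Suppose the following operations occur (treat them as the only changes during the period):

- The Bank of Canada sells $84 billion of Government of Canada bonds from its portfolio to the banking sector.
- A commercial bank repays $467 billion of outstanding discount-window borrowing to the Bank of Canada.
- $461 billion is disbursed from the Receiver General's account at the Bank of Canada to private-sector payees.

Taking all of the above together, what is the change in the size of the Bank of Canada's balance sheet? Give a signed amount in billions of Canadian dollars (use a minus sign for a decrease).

OMO sale (to banks) $84 billion: a Bank of Canada asset is shed → −$84B.
Discount-window repayment $467 billion: a Bank of Canada asset is shed → −$467B.
Government spending $461 billion: only the composition of liabilities changes → 0.
Net: −84 − 467 + 0 = -$551 billion.

-$551 billion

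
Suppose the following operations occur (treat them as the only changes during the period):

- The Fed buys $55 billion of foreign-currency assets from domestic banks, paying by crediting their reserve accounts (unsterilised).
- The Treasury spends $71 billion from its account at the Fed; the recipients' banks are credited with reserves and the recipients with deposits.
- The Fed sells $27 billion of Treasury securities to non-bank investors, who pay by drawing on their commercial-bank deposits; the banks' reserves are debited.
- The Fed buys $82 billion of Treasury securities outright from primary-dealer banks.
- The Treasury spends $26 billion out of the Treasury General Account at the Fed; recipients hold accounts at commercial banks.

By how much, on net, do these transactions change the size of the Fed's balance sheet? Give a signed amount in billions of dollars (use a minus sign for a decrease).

+$110 billion

Fed balance sheet:
  Assets:      Securities +$55B, Foreign assets +$55B
  Liabilities: Bank reserves +$207B, Government deposits −$97B
Change in total Fed assets = +$110 billion.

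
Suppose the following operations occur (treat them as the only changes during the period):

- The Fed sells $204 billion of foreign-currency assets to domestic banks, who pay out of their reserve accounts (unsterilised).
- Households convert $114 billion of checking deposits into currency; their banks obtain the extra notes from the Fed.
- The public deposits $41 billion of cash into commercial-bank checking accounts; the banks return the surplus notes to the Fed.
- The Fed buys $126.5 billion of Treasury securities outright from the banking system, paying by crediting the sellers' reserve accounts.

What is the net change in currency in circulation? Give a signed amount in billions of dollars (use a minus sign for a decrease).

+$73 billion

FX sale $204 billion: no currency enters or leaves circulation → 0.
Currency withdrawal $114 billion: notes leave the central bank → +$114B.
Currency deposit $41 billion: notes return to the central bank → −$41B.
OMO purchase (from banks) $126.5 billion: no currency enters or leaves circulation → 0.
Net: 0 + 114 − 41 + 0 = +$73 billion.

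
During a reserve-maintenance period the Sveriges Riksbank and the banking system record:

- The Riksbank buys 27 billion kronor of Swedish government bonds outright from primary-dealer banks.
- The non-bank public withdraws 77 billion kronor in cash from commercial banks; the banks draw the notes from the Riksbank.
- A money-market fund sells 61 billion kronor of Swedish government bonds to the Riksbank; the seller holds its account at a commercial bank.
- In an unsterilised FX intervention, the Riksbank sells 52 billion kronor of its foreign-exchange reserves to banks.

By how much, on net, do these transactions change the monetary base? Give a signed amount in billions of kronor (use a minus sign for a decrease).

+36 billion

Riksbank balance sheet:
  Assets:      Securities +88B, Foreign assets −52B
  Liabilities: Bank reserves −41B, Currency in circulation +77B
Commercial banking system:
  Assets:      Reserves at CB −41B, Securities −27B, Foreign assets +52B
  Liabilities: Checkable deposits −16B
Monetary base = currency + reserves: +77B + (−41B) = +36 billion.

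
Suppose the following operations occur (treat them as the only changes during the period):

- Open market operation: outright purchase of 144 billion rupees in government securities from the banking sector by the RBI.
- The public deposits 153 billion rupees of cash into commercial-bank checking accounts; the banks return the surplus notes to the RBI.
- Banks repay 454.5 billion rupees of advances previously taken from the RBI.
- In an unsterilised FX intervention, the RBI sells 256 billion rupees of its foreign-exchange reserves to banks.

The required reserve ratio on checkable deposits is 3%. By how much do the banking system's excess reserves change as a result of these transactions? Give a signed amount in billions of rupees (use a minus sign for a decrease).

-418.09 billion

OMO purchase (from banks) 144 billion rupees: reserves +144B, deposits 0.
Currency deposit 153 billion rupees: reserves +153B, deposits +153B.
Discount-window repayment 454.5 billion rupees: reserves −454.5B, deposits 0.
FX sale 256 billion rupees: reserves −256B, deposits 0.
Totals: Δreserves = −413.5B, Δdeposits = +153B.
Δrequired reserves = 3% × +153B = +4.59B.
Δexcess reserves = Δreserves − Δrequired = −413.5B − (+4.59B) = -418.09 billion.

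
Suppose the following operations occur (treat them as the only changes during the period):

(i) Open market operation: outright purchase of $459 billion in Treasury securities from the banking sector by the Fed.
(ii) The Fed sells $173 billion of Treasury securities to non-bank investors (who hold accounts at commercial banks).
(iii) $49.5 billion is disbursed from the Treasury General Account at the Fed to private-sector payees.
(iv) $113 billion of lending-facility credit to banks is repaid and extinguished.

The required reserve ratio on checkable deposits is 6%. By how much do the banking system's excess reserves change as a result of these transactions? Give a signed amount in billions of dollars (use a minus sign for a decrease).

+$229.91 billion

OMO purchase (from banks) $459 billion: reserves +$459B, deposits 0.
Asset sale (to non-banks) $173 billion: reserves −$173B, deposits −$173B.
Government spending $49.5 billion: reserves +$49.5B, deposits +$49.5B.
Discount-window repayment $113 billion: reserves −$113B, deposits 0.
Totals: Δreserves = +$222.5B, Δdeposits = −$123.5B.
Δrequired reserves = 6% × −$123.5B = −$7.41B.
Δexcess reserves = Δreserves − Δrequired = +$222.5B − (−$7.41B) = +$229.91 billion.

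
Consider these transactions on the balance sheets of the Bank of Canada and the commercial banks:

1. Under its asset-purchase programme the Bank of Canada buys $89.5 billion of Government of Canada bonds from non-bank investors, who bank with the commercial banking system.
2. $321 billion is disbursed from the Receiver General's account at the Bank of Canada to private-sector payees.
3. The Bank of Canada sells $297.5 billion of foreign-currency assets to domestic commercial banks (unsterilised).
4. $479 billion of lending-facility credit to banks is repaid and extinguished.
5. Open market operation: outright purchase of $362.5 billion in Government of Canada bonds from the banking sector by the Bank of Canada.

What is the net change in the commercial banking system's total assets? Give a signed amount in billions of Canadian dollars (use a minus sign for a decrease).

-$68.5 billion

Bank of Canada balance sheet:
  Assets:      Securities +$452B, Loans to banks −$479B, Foreign assets −$297.5B
  Liabilities: Bank reserves −$3.5B, Government deposits −$321B
Commercial banking system:
  Assets:      Reserves at CB −$3.5B, Securities −$362.5B, Foreign assets +$297.5B
  Liabilities: Checkable deposits +$410.5B, Borrowings from CB −$479B
Change in total bank assets = -$68.5 billion.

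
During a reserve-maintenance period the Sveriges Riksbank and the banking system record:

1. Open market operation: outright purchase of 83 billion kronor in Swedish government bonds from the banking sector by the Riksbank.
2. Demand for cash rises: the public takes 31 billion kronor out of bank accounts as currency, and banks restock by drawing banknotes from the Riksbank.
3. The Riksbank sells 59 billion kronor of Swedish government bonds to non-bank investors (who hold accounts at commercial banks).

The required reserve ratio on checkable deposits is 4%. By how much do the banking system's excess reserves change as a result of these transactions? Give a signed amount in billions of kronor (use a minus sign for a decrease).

-3.4 billion

OMO purchase (from banks) 83 billion kronor: reserves +83B, deposits 0.
Currency withdrawal 31 billion kronor: reserves −31B, deposits −31B.
Asset sale (to non-banks) 59 billion kronor: reserves −59B, deposits −59B.
Totals: Δreserves = −7B, Δdeposits = −90B.
Δrequired reserves = 4% × −90B = −3.6B.
Δexcess reserves = Δreserves − Δrequired = −7B − (−3.6B) = -3.4 billion.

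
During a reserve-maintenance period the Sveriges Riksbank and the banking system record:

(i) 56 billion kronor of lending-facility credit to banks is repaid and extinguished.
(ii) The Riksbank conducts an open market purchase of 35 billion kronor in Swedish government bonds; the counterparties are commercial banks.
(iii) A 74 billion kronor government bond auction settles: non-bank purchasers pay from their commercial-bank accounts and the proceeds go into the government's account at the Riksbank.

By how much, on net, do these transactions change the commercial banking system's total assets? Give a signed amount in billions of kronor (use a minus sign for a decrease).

Riksbank balance sheet:
  Assets:      Securities +35B, Loans to banks −56B
  Liabilities: Bank reserves −95B, Government deposits +74B
Commercial banking system:
  Assets:      Reserves at CB −95B, Securities −35B
  Liabilities: Checkable deposits −74B, Borrowings from CB −56B
Change in total bank assets = -130 billion.

-130 billion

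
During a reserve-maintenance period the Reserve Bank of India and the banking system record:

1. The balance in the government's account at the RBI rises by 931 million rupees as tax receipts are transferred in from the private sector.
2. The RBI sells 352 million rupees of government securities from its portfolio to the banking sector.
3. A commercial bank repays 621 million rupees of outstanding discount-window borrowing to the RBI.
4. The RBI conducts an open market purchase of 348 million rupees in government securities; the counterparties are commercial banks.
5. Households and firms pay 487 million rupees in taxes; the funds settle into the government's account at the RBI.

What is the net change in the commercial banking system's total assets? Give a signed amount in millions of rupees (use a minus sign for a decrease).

Government account inflow 931 million rupees: bank balance sheets shrink → −931M.
OMO sale (to banks) 352 million rupees: just an asset swap on bank balance sheets → 0.
Discount-window repayment 621 million rupees: bank balance sheets shrink → −621M.
OMO purchase (from banks) 348 million rupees: just an asset swap on bank balance sheets → 0.
Government account inflow 487 million rupees: bank balance sheets shrink → −487M.
Net: −931 + 0 − 621 + 0 − 487 = -2039 million.

-2039 million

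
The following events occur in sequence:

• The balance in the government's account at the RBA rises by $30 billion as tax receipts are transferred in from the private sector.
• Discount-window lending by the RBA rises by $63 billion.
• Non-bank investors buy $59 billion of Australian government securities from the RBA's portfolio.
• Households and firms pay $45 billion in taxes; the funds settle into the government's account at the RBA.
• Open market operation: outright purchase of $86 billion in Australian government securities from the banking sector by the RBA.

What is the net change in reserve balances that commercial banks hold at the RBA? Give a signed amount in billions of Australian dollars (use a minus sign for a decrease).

+$15 billion

Government account inflow $30 billion: funds move from bank reserves into the government account → −$30B.
Discount-window loan $63 billion: the loan is credited to the bank's reserve account → +$63B.
Asset sale (to non-banks) $59 billion: the non-bank buyers' banks settle from reserves → −$59B.
Government account inflow $45 billion: funds move from bank reserves into the government account → −$45B.
OMO purchase (from banks) $86 billion: the RBA pays by crediting reserve accounts → +$86B.
Net: −30 + 63 − 59 − 45 + 86 = +$15 billion.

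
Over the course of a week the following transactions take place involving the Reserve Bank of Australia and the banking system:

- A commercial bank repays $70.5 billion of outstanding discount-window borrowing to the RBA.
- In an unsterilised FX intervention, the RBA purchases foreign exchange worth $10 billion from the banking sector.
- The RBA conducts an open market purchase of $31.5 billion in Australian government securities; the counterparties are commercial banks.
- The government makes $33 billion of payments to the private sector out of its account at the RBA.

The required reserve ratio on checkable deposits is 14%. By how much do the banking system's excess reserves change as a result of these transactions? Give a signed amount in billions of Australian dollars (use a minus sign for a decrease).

-$0.62 billion

Discount-window repayment $70.5 billion: reserves −$70.5B, deposits 0.
FX purchase $10 billion: reserves +$10B, deposits 0.
OMO purchase (from banks) $31.5 billion: reserves +$31.5B, deposits 0.
Government spending $33 billion: reserves +$33B, deposits +$33B.
Totals: Δreserves = +$4B, Δdeposits = +$33B.
Δrequired reserves = 14% × +$33B = +$4.62B.
Δexcess reserves = Δreserves − Δrequired = +$4B − (+$4.62B) = -$0.62 billion.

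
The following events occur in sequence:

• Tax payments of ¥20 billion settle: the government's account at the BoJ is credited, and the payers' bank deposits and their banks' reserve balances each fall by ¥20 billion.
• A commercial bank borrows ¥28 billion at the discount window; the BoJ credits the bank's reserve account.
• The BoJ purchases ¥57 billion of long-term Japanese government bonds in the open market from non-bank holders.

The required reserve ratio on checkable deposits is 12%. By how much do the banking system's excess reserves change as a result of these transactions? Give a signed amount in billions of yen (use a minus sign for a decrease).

Government account inflow ¥20 billion: reserves −¥20B, deposits −¥20B.
Discount-window loan ¥28 billion: reserves +¥28B, deposits 0.
Asset purchase (from non-banks) ¥57 billion: reserves +¥57B, deposits +¥57B.
Totals: Δreserves = +¥65B, Δdeposits = +¥37B.
Δrequired reserves = 12% × +¥37B = +¥4.44B.
Δexcess reserves = Δreserves − Δrequired = +¥65B − (+¥4.44B) = +¥60.56 billion.

+¥60.56 billion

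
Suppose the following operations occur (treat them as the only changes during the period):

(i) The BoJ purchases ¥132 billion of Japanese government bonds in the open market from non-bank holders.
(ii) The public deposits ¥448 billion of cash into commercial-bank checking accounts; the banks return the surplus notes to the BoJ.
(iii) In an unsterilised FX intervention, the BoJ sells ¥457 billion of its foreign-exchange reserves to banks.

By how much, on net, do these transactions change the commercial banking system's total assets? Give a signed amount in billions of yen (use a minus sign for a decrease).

+¥580 billion

BoJ balance sheet:
  Assets:      Securities +¥132B, Foreign assets −¥457B
  Liabilities: Bank reserves +¥123B, Currency in circulation −¥448B
Commercial banking system:
  Assets:      Reserves at CB +¥123B, Foreign assets +¥457B
  Liabilities: Checkable deposits +¥580B
Change in total bank assets = +¥580 billion.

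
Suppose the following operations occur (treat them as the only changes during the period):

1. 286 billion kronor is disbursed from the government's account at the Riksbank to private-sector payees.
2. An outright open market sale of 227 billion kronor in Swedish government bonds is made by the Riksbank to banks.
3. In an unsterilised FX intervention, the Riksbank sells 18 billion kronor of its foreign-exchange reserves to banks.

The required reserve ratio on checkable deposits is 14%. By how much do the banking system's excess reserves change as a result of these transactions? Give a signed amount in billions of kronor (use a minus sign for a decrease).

+0.96 billion

Government spending 286 billion kronor: reserves +286B, deposits +286B.
OMO sale (to banks) 227 billion kronor: reserves −227B, deposits 0.
FX sale 18 billion kronor: reserves −18B, deposits 0.
Totals: Δreserves = +41B, Δdeposits = +286B.
Δrequired reserves = 14% × +286B = +40.04B.
Δexcess reserves = Δreserves − Δrequired = +41B − (+40.04B) = +0.96 billion.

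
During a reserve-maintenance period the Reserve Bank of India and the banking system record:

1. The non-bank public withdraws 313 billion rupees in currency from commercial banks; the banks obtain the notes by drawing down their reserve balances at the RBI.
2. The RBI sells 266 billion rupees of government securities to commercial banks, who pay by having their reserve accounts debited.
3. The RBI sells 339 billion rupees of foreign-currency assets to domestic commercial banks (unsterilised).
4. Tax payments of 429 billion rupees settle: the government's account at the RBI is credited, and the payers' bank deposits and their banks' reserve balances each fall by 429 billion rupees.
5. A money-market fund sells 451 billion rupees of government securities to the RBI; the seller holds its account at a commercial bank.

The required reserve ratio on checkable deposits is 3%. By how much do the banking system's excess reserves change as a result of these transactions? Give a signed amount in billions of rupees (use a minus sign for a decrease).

-887.27 billion

Currency withdrawal 313 billion rupees: reserves −313B, deposits −313B.
OMO sale (to banks) 266 billion rupees: reserves −266B, deposits 0.
FX sale 339 billion rupees: reserves −339B, deposits 0.
Government account inflow 429 billion rupees: reserves −429B, deposits −429B.
Asset purchase (from non-banks) 451 billion rupees: reserves +451B, deposits +451B.
Totals: Δreserves = −896B, Δdeposits = −291B.
Δrequired reserves = 3% × −291B = −8.73B.
Δexcess reserves = Δreserves − Δrequired = −896B − (−8.73B) = -887.27 billion.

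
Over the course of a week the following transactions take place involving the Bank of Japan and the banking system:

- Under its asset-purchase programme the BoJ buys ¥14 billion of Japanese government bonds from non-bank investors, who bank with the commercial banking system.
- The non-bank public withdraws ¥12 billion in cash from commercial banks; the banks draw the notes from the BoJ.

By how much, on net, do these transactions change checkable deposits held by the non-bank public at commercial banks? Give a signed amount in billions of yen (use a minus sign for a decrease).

Asset purchase (from non-banks) ¥14 billion: non-bank counterparties' bank balances rise → +¥14B.
Currency withdrawal ¥12 billion: non-bank counterparties' bank balances fall → −¥12B.
Net: 14 − 12 = +¥2 billion.

+¥2 billion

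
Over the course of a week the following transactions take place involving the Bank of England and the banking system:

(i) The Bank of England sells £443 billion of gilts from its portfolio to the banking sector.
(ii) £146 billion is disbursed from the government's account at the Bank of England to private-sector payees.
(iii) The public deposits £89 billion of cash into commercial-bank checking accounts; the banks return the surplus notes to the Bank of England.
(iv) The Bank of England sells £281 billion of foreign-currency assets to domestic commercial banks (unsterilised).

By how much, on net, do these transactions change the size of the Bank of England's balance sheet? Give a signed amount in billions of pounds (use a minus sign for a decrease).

-£724 billion

Bank of England balance sheet:
  Assets:      Securities −£443B, Foreign assets −£281B
  Liabilities: Bank reserves −£489B, Currency in circulation −£89B, Government deposits −£146B
Commercial banking system:
  Assets:      Reserves at CB −£489B, Securities +£443B, Foreign assets +£281B
  Liabilities: Checkable deposits +£235B
Change in total Bank of England assets = -£724 billion.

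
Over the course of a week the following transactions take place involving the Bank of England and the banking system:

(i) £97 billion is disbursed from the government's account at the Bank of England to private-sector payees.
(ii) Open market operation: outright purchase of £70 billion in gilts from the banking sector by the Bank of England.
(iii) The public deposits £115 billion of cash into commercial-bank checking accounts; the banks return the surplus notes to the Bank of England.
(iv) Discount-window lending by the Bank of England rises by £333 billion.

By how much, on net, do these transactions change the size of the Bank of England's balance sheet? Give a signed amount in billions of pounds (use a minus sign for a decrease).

Bank of England balance sheet:
  Assets:      Securities +£70B, Loans to banks +£333B
  Liabilities: Bank reserves +£615B, Currency in circulation −£115B, Government deposits −£97B
Commercial banking system:
  Assets:      Reserves at CB +£615B, Securities −£70B
  Liabilities: Checkable deposits +£212B, Borrowings from CB +£333B
Change in total Bank of England assets = +£403 billion.

+£403 billion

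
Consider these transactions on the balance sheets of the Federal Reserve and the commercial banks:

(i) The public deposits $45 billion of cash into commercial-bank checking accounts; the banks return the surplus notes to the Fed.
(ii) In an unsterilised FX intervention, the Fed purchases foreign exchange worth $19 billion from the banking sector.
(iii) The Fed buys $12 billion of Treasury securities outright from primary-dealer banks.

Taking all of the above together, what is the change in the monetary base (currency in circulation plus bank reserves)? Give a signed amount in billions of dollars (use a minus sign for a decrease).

Currency deposit $45 billion: just a shift between currency and reserves — both are base money → 0.
FX purchase $19 billion: Fed balance sheet expands → +$19B.
OMO purchase (from banks) $12 billion: Fed balance sheet expands → +$12B.
Net: 0 + 19 + 12 = +$31 billion.

+$31 billion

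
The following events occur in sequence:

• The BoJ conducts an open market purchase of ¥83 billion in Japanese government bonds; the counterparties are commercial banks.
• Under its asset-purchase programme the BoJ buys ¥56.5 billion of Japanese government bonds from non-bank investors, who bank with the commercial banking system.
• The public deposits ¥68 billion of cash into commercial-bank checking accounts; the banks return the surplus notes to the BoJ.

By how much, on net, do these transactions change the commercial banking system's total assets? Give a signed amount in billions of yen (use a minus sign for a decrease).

BoJ balance sheet:
  Assets:      Securities +¥139.5B
  Liabilities: Bank reserves +¥207.5B, Currency in circulation −¥68B
Commercial banking system:
  Assets:      Reserves at CB +¥207.5B, Securities −¥83B
  Liabilities: Checkable deposits +¥124.5B
Change in total bank assets = +¥124.5 billion.

+¥124.5 billion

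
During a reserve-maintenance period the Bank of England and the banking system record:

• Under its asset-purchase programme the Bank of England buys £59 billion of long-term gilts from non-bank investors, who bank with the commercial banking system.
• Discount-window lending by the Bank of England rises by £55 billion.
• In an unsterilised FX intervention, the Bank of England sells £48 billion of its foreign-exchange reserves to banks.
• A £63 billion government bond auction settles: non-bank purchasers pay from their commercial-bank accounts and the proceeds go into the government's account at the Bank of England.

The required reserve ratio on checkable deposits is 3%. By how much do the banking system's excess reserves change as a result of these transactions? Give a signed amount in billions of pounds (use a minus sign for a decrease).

Asset purchase (from non-banks) £59 billion: reserves +£59B, deposits +£59B.
Discount-window loan £55 billion: reserves +£55B, deposits 0.
FX sale £48 billion: reserves −£48B, deposits 0.
Government account inflow £63 billion: reserves −£63B, deposits −£63B.
Totals: Δreserves = +£3B, Δdeposits = −£4B.
Δrequired reserves = 3% × −£4B = −£0.12B.
Δexcess reserves = Δreserves − Δrequired = +£3B − (−£0.12B) = +£3.12 billion.

+£3.12 billion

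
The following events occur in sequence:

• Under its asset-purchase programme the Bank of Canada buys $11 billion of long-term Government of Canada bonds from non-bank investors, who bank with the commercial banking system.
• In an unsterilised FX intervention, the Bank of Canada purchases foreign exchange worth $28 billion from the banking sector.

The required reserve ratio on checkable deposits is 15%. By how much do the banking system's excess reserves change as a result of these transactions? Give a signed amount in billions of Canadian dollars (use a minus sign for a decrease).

+$37.35 billion

Asset purchase (from non-banks) $11 billion: reserves +$11B, deposits +$11B.
FX purchase $28 billion: reserves +$28B, deposits 0.
Totals: Δreserves = +$39B, Δdeposits = +$11B.
Δrequired reserves = 15% × +$11B = +$1.65B.
Δexcess reserves = Δreserves − Δrequired = +$39B − (+$1.65B) = +$37.35 billion.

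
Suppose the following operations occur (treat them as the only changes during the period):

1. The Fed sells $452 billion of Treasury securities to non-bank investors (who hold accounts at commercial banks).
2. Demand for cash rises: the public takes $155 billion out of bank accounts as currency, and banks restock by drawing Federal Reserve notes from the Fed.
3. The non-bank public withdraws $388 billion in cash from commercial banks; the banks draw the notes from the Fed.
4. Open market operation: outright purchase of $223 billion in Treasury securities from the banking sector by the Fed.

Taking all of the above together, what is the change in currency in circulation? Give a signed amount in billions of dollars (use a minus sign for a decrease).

Asset sale (to non-banks) $452 billion: no currency enters or leaves circulation → 0.
Currency withdrawal $155 billion: notes leave the central bank → +$155B.
Currency withdrawal $388 billion: notes leave the central bank → +$388B.
OMO purchase (from banks) $223 billion: no currency enters or leaves circulation → 0.
Net: 0 + 155 + 388 + 0 = +$543 billion.

+$543 billion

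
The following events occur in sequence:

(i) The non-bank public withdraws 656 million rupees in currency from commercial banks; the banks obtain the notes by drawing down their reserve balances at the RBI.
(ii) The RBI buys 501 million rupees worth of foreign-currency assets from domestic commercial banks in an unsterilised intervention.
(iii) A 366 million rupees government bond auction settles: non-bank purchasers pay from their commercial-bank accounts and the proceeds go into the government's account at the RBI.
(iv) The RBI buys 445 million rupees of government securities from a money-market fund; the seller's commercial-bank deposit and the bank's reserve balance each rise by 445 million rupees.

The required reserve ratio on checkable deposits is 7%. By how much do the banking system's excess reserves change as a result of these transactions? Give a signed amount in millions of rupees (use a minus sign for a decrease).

-35.61 million

Currency withdrawal 656 million rupees: reserves −656M, deposits −656M.
FX purchase 501 million rupees: reserves +501M, deposits 0.
Government account inflow 366 million rupees: reserves −366M, deposits −366M.
Asset purchase (from non-banks) 445 million rupees: reserves +445M, deposits +445M.
Totals: Δreserves = −76M, Δdeposits = −577M.
Δrequired reserves = 7% × −577M = −40.39M.
Δexcess reserves = Δreserves − Δrequired = −76M − (−40.39M) = -35.61 million.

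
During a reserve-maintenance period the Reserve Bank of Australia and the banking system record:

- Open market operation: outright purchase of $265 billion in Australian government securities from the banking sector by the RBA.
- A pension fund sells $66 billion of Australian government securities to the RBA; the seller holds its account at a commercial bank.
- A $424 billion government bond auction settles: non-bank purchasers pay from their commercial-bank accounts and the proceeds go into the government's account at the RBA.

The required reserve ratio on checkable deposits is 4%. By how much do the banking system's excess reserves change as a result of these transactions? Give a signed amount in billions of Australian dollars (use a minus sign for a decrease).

-$78.68 billion

OMO purchase (from banks) $265 billion: reserves +$265B, deposits 0.
Asset purchase (from non-banks) $66 billion: reserves +$66B, deposits +$66B.
Government account inflow $424 billion: reserves −$424B, deposits −$424B.
Totals: Δreserves = −$93B, Δdeposits = −$358B.
Δrequired reserves = 4% × −$358B = −$14.32B.
Δexcess reserves = Δreserves − Δrequired = −$93B − (−$14.32B) = -$78.68 billion.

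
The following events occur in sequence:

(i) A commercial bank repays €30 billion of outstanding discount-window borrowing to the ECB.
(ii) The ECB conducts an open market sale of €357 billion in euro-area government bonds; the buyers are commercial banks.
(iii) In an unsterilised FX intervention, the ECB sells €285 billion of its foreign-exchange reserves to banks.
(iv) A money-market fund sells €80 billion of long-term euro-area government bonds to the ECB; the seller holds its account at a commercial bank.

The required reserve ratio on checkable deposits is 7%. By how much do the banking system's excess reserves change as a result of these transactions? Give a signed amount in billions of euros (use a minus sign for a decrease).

Discount-window repayment €30 billion: reserves −€30B, deposits 0.
OMO sale (to banks) €357 billion: reserves −€357B, deposits 0.
FX sale €285 billion: reserves −€285B, deposits 0.
Asset purchase (from non-banks) €80 billion: reserves +€80B, deposits +€80B.
Totals: Δreserves = −€592B, Δdeposits = +€80B.
Δrequired reserves = 7% × +€80B = +€5.6B.
Δexcess reserves = Δreserves − Δrequired = −€592B − (+€5.6B) = -€597.6 billion.

-€597.6 billion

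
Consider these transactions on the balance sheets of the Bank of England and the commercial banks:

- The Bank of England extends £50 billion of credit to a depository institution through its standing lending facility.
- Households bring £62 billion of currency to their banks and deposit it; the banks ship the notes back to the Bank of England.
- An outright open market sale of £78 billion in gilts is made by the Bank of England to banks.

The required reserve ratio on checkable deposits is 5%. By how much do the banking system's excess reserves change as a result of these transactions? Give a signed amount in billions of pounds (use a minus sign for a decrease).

Discount-window loan £50 billion: reserves +£50B, deposits 0.
Currency deposit £62 billion: reserves +£62B, deposits +£62B.
OMO sale (to banks) £78 billion: reserves −£78B, deposits 0.
Totals: Δreserves = +£34B, Δdeposits = +£62B.
Δrequired reserves = 5% × +£62B = +£3.1B.
Δexcess reserves = Δreserves − Δrequired = +£34B − (+£3.1B) = +£30.9 billion.

+£30.9 billion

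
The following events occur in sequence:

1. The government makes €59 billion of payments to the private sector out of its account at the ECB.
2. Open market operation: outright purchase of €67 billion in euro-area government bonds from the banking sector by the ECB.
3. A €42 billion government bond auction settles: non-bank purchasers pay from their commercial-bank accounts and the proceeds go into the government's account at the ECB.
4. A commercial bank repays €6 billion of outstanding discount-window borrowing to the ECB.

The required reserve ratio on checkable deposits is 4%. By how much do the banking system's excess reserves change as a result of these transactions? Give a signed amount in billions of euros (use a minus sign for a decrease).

Government spending €59 billion: reserves +€59B, deposits +€59B.
OMO purchase (from banks) €67 billion: reserves +€67B, deposits 0.
Government account inflow €42 billion: reserves −€42B, deposits −€42B.
Discount-window repayment €6 billion: reserves −€6B, deposits 0.
Totals: Δreserves = +€78B, Δdeposits = +€17B.
Δrequired reserves = 4% × +€17B = +€0.68B.
Δexcess reserves = Δreserves − Δrequired = +€78B − (+€0.68B) = +€77.32 billion.

+€77.32 billion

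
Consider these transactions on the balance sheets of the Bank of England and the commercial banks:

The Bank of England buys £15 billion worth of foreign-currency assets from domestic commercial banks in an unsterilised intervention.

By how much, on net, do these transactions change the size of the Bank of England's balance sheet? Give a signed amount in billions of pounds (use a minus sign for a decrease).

Bank of England balance sheet:
  Assets:      Foreign assets +£15B
  Liabilities: Bank reserves +£15B
Commercial banking system:
  Assets:      Reserves at CB +£15B, Foreign assets −£15B
  Liabilities: no change
Change in total Bank of England assets = +£15 billion.

+£15 billion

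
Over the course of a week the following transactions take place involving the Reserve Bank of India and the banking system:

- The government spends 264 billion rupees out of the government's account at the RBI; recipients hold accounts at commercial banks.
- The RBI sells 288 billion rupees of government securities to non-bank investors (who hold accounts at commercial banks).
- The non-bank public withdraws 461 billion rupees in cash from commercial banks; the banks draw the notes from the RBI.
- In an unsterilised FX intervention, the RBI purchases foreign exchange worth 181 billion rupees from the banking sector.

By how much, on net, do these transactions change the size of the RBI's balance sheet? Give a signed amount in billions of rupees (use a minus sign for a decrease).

Government spending 264 billion rupees: only the composition of liabilities changes → 0.
Asset sale (to non-banks) 288 billion rupees: an RBI asset is shed → −288B.
Currency withdrawal 461 billion rupees: only the composition of liabilities changes → 0.
FX purchase 181 billion rupees: an RBI asset is acquired → +181B.
Net: 0 − 288 + 0 + 181 = -107 billion.

-107 billion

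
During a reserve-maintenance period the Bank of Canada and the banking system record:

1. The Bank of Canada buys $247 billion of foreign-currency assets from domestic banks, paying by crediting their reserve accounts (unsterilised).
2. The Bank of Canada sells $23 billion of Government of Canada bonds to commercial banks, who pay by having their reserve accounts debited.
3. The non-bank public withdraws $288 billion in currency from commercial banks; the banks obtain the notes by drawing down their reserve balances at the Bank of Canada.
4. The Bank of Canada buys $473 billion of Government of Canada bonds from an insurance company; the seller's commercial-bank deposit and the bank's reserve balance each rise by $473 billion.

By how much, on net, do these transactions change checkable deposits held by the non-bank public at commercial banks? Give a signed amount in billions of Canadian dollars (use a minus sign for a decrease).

FX purchase $247 billion: the counterparty is a bank, so public deposits are unchanged → 0.
OMO sale (to banks) $23 billion: the counterparty is a bank, so public deposits are unchanged → 0.
Currency withdrawal $288 billion: non-bank counterparties' bank balances fall → −$288B.
Asset purchase (from non-banks) $473 billion: non-bank counterparties' bank balances rise → +$473B.
Net: 0 + 0 − 288 + 473 = +$185 billion.

+$185 billion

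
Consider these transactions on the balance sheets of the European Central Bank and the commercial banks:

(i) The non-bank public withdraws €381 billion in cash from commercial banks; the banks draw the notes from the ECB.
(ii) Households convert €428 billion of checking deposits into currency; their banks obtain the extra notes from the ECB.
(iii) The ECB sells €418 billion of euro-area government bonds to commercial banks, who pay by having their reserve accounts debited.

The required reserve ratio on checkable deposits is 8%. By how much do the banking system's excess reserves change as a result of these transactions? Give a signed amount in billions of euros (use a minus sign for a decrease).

Currency withdrawal €381 billion: reserves −€381B, deposits −€381B.
Currency withdrawal €428 billion: reserves −€428B, deposits −€428B.
OMO sale (to banks) €418 billion: reserves −€418B, deposits 0.
Totals: Δreserves = −€1227B, Δdeposits = −€809B.
Δrequired reserves = 8% × −€809B = −€64.72B.
Δexcess reserves = Δreserves − Δrequired = −€1227B − (−€64.72B) = -€1162.28 billion.

-€1162.28 billion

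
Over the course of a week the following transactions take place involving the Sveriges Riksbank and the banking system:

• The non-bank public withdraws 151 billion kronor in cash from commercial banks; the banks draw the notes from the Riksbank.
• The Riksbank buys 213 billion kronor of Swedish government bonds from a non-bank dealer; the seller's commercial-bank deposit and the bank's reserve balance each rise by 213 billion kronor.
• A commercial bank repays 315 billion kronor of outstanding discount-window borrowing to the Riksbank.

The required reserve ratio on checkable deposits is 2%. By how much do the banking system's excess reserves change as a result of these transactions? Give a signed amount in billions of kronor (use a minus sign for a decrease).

Currency withdrawal 151 billion kronor: reserves −151B, deposits −151B.
Asset purchase (from non-banks) 213 billion kronor: reserves +213B, deposits +213B.
Discount-window repayment 315 billion kronor: reserves −315B, deposits 0.
Totals: Δreserves = −253B, Δdeposits = +62B.
Δrequired reserves = 2% × +62B = +1.24B.
Δexcess reserves = Δreserves − Δrequired = −253B − (+1.24B) = -254.24 billion.

-254.24 billion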